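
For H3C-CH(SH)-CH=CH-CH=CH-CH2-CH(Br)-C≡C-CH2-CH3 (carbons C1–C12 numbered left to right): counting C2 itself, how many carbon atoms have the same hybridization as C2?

C2 is sp3 (only σ bonds).
C1: sp3 ✓
C2: sp3 ✓
C3: sp2
C4: sp2
C5: sp2
C6: sp2
C7: sp3 ✓
C8: sp3 ✓
C9: sp
C10: sp
C11: sp3 ✓
C12: sp3 ✓
6 carbons are sp3.

6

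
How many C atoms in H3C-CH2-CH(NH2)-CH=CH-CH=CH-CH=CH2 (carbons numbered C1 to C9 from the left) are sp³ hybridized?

C1: sp3 ✓
C2: sp3 ✓
C3: sp3 ✓
C4: sp2
C5: sp2
C6: sp2
C7: sp2
C8: sp2
C9: sp2
C1, C2, C3 → 3 sp3 carbons.

3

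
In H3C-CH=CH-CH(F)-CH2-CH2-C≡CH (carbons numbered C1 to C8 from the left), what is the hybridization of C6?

C6 has 4 σ bonds: steric number 4 → sp3.

sp^3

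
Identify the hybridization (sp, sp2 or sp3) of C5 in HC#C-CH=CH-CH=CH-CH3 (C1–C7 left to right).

sp2

C5 is sp2: 3 σ bonds, plus one π bond, 3 electron-density regions.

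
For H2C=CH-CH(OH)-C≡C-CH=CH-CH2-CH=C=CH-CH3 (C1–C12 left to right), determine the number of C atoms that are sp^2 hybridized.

C1: sp2 ✓
C2: sp2 ✓
C3: sp3
C4: sp
C5: sp
C6: sp2 ✓
C7: sp2 ✓
C8: sp3
C9: sp2 ✓
C10: sp
C11: sp2 ✓
C12: sp3
C1, C2, C6, C7, C9, C11 → 6 sp2 carbons.

6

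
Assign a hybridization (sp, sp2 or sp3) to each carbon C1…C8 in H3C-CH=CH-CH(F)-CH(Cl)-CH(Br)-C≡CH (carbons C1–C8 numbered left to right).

C1 sp3, C2 sp2, C3 sp2, C4 sp3, C5 sp3, C6 sp3, C7 sp, C8 sp

C1 (4 σ bonds) has steric number 4: sp3.
C2 is sp2: 3 σ bonds, plus one π bond, 3 electron-density regions.
C3 (3 σ bonds, plus one π bond) has steric number 3: sp2.
C4: 4 σ bonds — 4 electron domains, sp3.
C5 is sp3: 4 σ bonds, 4 electron-density regions.
C6 is sp3: 4 σ bonds, 4 electron-density regions.
C7: 2 σ bonds, plus two π bonds; 2 regions of electron density → sp.
C8 — 2 σ bonds, plus two π bonds. Steric number 2, so sp.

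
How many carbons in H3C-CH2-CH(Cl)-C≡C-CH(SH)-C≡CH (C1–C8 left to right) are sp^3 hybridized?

4

C1: sp3 ✓
C2: sp3 ✓
C3: sp3 ✓
C4: sp
C5: sp
C6: sp3 ✓
C7: sp
C8: sp
C1, C2, C3, C6 → 4 sp3 carbons.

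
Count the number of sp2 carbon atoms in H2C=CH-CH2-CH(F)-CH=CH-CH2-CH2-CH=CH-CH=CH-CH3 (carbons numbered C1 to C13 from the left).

8

C1: sp2 ✓
C2: sp2 ✓
C3: sp3
C4: sp3
C5: sp2 ✓
C6: sp2 ✓
C7: sp3
C8: sp3
C9: sp2 ✓
C10: sp2 ✓
C11: sp2 ✓
C12: sp2 ✓
C13: sp3
C1, C2, C5, C6, C9, C10, C11, C12 → 8 sp2 carbons.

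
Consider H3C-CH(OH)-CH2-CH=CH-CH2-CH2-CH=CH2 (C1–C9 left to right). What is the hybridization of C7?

C7: 4 σ bonds — 4 electron domains, sp3.

sp3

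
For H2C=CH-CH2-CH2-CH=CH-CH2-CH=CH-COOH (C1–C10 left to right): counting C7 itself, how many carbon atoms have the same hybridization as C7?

3

C7 is sp3 (only σ bonds).
C1: sp2
C2: sp2
C3: sp3 ✓
C4: sp3 ✓
C5: sp2
C6: sp2
C7: sp3 ✓
C8: sp2
C9: sp2
C10: sp2
3 carbons are sp3.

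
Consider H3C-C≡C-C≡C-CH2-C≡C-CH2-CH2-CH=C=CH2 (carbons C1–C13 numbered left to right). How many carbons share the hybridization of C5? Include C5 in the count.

7

C5 is sp (two π bonds).
C1: sp3
C2: sp ✓
C3: sp ✓
C4: sp ✓
C5: sp ✓
C6: sp3
C7: sp ✓
C8: sp ✓
C9: sp3
C10: sp3
C11: sp2
C12: sp ✓
C13: sp2
7 carbons are sp.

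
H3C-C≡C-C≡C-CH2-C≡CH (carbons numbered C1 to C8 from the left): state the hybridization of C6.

sp³

C6 is sp3: 4 σ bonds, 4 electron-density regions.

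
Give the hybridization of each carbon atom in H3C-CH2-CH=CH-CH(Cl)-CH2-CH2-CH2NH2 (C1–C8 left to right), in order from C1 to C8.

C1 sp3, C2 sp3, C3 sp2, C4 sp2, C5 sp3, C6 sp3, C7 sp3, C8 sp3

C1 has 4 σ bonds: steric number 4 → sp3.
C2: 4 σ bonds; 4 regions of electron density → sp3.
C3 — 3 σ bonds, plus one π bond. Steric number 3, so sp2.
C4: 3 σ bonds, plus one π bond — 3 electron domains, sp2.
C5 — 4 σ bonds. Steric number 4, so sp3.
C6 — 4 σ bonds. Steric number 4, so sp3.
C7 (4 σ bonds) has steric number 4: sp3.
C8 — 4 σ bonds. Steric number 4, so sp3.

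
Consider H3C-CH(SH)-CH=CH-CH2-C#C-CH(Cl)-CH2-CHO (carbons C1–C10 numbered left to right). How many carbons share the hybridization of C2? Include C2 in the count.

5

C2 is sp3 (only σ bonds).
C1: sp3 ✓
C2: sp3 ✓
C3: sp2
C4: sp2
C5: sp3 ✓
C6: sp
C7: sp
C8: sp3 ✓
C9: sp3 ✓
C10: sp2
5 carbons are sp3.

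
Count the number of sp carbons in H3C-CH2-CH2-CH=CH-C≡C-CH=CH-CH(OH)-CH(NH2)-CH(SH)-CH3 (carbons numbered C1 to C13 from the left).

2

C1: sp3
C2: sp3
C3: sp3
C4: sp2
C5: sp2
C6: sp ✓
C7: sp ✓
C8: sp2
C9: sp2
C10: sp3
C11: sp3
C12: sp3
C13: sp3
C6, C7 → 2 sp carbons.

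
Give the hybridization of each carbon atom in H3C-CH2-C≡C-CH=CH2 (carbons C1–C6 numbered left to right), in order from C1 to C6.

C1 — 4 σ bonds. Steric number 4, so sp3.
C2 is sp3: 4 σ bonds, 4 electron-density regions.
C3 is sp: 2 σ bonds, plus two π bonds, 2 electron-density regions.
C4 is sp: 2 σ bonds, plus two π bonds, 2 electron-density regions.
C5 — 3 σ bonds, plus one π bond. Steric number 3, so sp2.
C6 has 3 σ bonds, plus one π bond: steric number 3 → sp2.

C1 sp3, C2 sp3, C3 sp, C4 sp, C5 sp2, C6 sp2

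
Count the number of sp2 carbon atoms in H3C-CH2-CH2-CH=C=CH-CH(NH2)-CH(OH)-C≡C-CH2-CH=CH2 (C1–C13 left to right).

4

C1: sp3
C2: sp3
C3: sp3
C4: sp2 ✓
C5: sp
C6: sp2 ✓
C7: sp3
C8: sp3
C9: sp
C10: sp
C11: sp3
C12: sp2 ✓
C13: sp2 ✓
C4, C6, C12, C13 → 4 sp2 carbons.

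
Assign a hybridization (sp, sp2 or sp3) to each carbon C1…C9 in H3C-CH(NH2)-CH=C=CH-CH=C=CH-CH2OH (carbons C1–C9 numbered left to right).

C1 sp3, C2 sp3, C3 sp2, C4 sp, C5 sp2, C6 sp2, C7 sp, C8 sp2, C9 sp3

C1: 4 σ bonds; 4 regions of electron density → sp3.
C2 has 4 σ bonds: steric number 4 → sp3.
C3 carries 3 σ bonds, plus one π bond, giving a steric number of 3, so it is sp2.
C4 — 2 σ bonds, plus two π bonds. Steric number 2, so sp.
C5 — 3 σ bonds, plus one π bond. Steric number 3, so sp2.
C6 (3 σ bonds, plus one π bond) has steric number 3: sp2.
C7: 2 σ bonds, plus two π bonds — 2 electron domains, sp.
C8 is sp2: 3 σ bonds, plus one π bond, 3 electron-density regions.
C9 has 4 σ bonds: steric number 4 → sp3.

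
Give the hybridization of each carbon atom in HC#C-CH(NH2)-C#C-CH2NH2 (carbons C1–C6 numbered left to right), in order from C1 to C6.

C1 (2 σ bonds, plus two π bonds) has steric number 2: sp.
C2 (2 σ bonds, plus two π bonds) has steric number 2: sp.
C3 — 4 σ bonds. Steric number 4, so sp3.
C4 carries 2 σ bonds, plus two π bonds, giving a steric number of 2, so it is sp.
C5 (2 σ bonds, plus two π bonds) has steric number 2: sp.
C6 is sp3: 4 σ bonds, 4 electron-density regions.

C1 sp, C2 sp, C3 sp3, C4 sp, C5 sp, C6 sp3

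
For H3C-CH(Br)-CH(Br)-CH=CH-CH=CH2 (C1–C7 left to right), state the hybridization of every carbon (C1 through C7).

C1 sp3, C2 sp3, C3 sp3, C4 sp2, C5 sp2, C6 sp2, C7 sp2

C1: 4 σ bonds — 4 electron domains, sp3.
C2 is sp3: 4 σ bonds, 4 electron-density regions.
C3 is sp3: 4 σ bonds, 4 electron-density regions.
C4: 3 σ bonds, plus one π bond; 3 regions of electron density → sp2.
C5 — 3 σ bonds, plus one π bond. Steric number 3, so sp2.
C6: 3 σ bonds, plus one π bond — 3 electron domains, sp2.
C7: 3 σ bonds, plus one π bond — 3 electron domains, sp2.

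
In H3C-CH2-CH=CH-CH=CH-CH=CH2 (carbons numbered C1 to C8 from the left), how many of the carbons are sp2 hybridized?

C1: sp3
C2: sp3
C3: sp2 ✓
C4: sp2 ✓
C5: sp2 ✓
C6: sp2 ✓
C7: sp2 ✓
C8: sp2 ✓
C3, C4, C5, C6, C7, C8 → 6 sp2 carbons.

6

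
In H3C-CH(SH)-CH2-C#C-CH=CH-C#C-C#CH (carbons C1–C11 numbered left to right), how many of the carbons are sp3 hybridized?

C1: sp3 ✓
C2: sp3 ✓
C3: sp3 ✓
C4: sp
C5: sp
C6: sp2
C7: sp2
C8: sp
C9: sp
C10: sp
C11: sp
C1, C2, C3 → 3 sp3 carbons.

3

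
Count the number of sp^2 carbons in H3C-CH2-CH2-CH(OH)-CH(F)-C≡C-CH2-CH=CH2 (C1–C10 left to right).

2

C1: sp3
C2: sp3
C3: sp3
C4: sp3
C5: sp3
C6: sp
C7: sp
C8: sp3
C9: sp2 ✓
C10: sp2 ✓
C9, C10 → 2 sp2 carbons.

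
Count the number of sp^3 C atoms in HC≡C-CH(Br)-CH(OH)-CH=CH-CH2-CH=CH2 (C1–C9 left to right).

3

C1: sp
C2: sp
C3: sp3 ✓
C4: sp3 ✓
C5: sp2
C6: sp2
C7: sp3 ✓
C8: sp2
C9: sp2
C3, C4, C7 → 3 sp3 carbons.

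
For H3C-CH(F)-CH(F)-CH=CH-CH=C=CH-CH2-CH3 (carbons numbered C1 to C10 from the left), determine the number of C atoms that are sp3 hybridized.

5

C1: sp3 ✓
C2: sp3 ✓
C3: sp3 ✓
C4: sp2
C5: sp2
C6: sp2
C7: sp
C8: sp2
C9: sp3 ✓
C10: sp3 ✓
C1, C2, C3, C9, C10 → 5 sp3 carbons.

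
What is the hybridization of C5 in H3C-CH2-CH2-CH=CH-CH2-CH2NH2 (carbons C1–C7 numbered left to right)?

sp2

C5: 3 σ bonds, plus one π bond — 3 electron domains, sp2.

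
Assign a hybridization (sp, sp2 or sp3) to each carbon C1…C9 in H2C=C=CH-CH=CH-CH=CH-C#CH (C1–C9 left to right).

C1 sp2, C2 sp, C3 sp2, C4 sp2, C5 sp2, C6 sp2, C7 sp2, C8 sp, C9 sp

C1 has 3 σ bonds, plus one π bond: steric number 3 → sp2.
C2 carries 2 σ bonds, plus two π bonds, giving a steric number of 2, so it is sp.
C3 — 3 σ bonds, plus one π bond. Steric number 3, so sp2.
C4: 3 σ bonds, plus one π bond; 3 regions of electron density → sp2.
C5 carries 3 σ bonds, plus one π bond, giving a steric number of 3, so it is sp2.
C6: 3 σ bonds, plus one π bond; 3 regions of electron density → sp2.
C7 is sp2: 3 σ bonds, plus one π bond, 3 electron-density regions.
C8 carries 2 σ bonds, plus two π bonds, giving a steric number of 2, so it is sp.
C9 is sp: 2 σ bonds, plus two π bonds, 2 electron-density regions.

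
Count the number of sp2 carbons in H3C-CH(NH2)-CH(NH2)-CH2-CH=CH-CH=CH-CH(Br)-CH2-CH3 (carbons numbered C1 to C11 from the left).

4

C1: sp3
C2: sp3
C3: sp3
C4: sp3
C5: sp2 ✓
C6: sp2 ✓
C7: sp2 ✓
C8: sp2 ✓
C9: sp3
C10: sp3
C11: sp3
C5, C6, C7, C8 → 4 sp2 carbons.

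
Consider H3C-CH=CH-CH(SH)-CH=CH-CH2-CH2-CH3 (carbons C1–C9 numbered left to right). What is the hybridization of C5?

C5 — 3 σ bonds, plus one π bond. Steric number 3, so sp2.

sp^2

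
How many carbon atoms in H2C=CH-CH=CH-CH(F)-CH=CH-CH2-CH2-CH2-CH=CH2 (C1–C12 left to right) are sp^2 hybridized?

8

C1: sp2 ✓
C2: sp2 ✓
C3: sp2 ✓
C4: sp2 ✓
C5: sp3
C6: sp2 ✓
C7: sp2 ✓
C8: sp3
C9: sp3
C10: sp3
C11: sp2 ✓
C12: sp2 ✓
C1, C2, C3, C4, C6, C7, C11, C12 → 8 sp2 carbons.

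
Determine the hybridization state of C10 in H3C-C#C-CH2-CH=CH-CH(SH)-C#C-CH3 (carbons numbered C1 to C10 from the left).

sp^3

C10: 4 σ bonds; 4 regions of electron density → sp3.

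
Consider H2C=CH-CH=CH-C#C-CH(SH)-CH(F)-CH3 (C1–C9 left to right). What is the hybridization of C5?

C5 has 2 σ bonds, plus two π bonds: steric number 2 → sp.

sp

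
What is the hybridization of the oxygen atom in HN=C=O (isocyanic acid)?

The oxygen atom carries 1 σ bond and 2 lone pairs, plus one π bond, giving a steric number of 3, so it is sp2.

sp^2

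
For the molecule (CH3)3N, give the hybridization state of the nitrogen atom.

sp³

The nitrogen atom: 3 σ bonds and 1 lone pair — 4 electron domains, sp3.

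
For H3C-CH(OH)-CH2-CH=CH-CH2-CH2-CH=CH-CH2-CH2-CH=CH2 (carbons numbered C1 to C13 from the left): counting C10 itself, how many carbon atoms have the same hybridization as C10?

C10 is sp3 (only σ bonds).
C1: sp3 ✓
C2: sp3 ✓
C3: sp3 ✓
C4: sp2
C5: sp2
C6: sp3 ✓
C7: sp3 ✓
C8: sp2
C9: sp2
C10: sp3 ✓
C11: sp3 ✓
C12: sp2
C13: sp2
7 carbons are sp3.

7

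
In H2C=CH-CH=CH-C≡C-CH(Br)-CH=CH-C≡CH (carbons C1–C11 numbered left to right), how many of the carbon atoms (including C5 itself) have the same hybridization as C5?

4

C5 is sp (two π bonds).
C1: sp2
C2: sp2
C3: sp2
C4: sp2
C5: sp ✓
C6: sp ✓
C7: sp3
C8: sp2
C9: sp2
C10: sp ✓
C11: sp ✓
4 carbons are sp.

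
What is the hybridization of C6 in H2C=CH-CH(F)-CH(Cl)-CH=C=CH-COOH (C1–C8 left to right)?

C6: 2 σ bonds, plus two π bonds; 2 regions of electron density → sp.

sp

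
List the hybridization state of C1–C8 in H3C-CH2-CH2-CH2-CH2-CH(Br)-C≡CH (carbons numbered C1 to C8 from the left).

C1 carries 4 σ bonds, giving a steric number of 4, so it is sp3.
C2: 4 σ bonds — 4 electron domains, sp3.
C3 — 4 σ bonds. Steric number 4, so sp3.
C4: 4 σ bonds; 4 regions of electron density → sp3.
C5 carries 4 σ bonds, giving a steric number of 4, so it is sp3.
C6 is sp3: 4 σ bonds, 4 electron-density regions.
C7 carries 2 σ bonds, plus two π bonds, giving a steric number of 2, so it is sp.
C8 is sp: 2 σ bonds, plus two π bonds, 2 electron-density regions.

C1 sp3, C2 sp3, C3 sp3, C4 sp3, C5 sp3, C6 sp3, C7 sp, C8 sp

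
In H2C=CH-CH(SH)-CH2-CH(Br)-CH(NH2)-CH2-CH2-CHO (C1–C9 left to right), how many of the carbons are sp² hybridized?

C1: sp2 ✓
C2: sp2 ✓
C3: sp3
C4: sp3
C5: sp3
C6: sp3
C7: sp3
C8: sp3
C9: sp2 ✓
C1, C2, C9 → 3 sp2 carbons.

3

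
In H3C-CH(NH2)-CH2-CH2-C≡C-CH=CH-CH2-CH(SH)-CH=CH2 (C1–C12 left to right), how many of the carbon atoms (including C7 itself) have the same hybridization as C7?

C7 is sp2 (one π bond).
C1: sp3
C2: sp3
C3: sp3
C4: sp3
C5: sp
C6: sp
C7: sp2 ✓
C8: sp2 ✓
C9: sp3
C10: sp3
C11: sp2 ✓
C12: sp2 ✓
4 carbons are sp2.

4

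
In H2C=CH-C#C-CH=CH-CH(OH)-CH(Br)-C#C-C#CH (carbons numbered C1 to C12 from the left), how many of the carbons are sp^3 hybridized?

2

C1: sp2
C2: sp2
C3: sp
C4: sp
C5: sp2
C6: sp2
C7: sp3 ✓
C8: sp3 ✓
C9: sp
C10: sp
C11: sp
C12: sp
C7, C8 → 2 sp3 carbons.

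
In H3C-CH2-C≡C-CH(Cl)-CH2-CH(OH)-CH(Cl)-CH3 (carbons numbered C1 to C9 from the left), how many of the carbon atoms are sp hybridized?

C1: sp3
C2: sp3
C3: sp ✓
C4: sp ✓
C5: sp3
C6: sp3
C7: sp3
C8: sp3
C9: sp3
C3, C4 → 2 sp carbons.

2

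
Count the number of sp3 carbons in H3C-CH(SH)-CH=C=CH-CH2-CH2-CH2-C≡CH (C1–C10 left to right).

5

C1: sp3 ✓
C2: sp3 ✓
C3: sp2
C4: sp
C5: sp2
C6: sp3 ✓
C7: sp3 ✓
C8: sp3 ✓
C9: sp
C10: sp
C1, C2, C6, C7, C8 → 5 sp3 carbons.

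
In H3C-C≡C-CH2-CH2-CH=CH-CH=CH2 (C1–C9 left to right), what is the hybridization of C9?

C9 carries 3 σ bonds, plus one π bond, giving a steric number of 3, so it is sp2.

sp2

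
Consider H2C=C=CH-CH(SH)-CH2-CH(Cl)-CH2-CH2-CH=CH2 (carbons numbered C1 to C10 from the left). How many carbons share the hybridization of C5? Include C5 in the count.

C5 is sp3 (only σ bonds).
C1: sp2
C2: sp
C3: sp2
C4: sp3 ✓
C5: sp3 ✓
C6: sp3 ✓
C7: sp3 ✓
C8: sp3 ✓
C9: sp2
C10: sp2
5 carbons are sp3.

5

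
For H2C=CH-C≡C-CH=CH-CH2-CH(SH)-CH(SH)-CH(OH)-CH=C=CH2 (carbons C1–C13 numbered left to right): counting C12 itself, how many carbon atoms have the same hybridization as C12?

3

C12 is sp (two π bonds).
C1: sp2
C2: sp2
C3: sp ✓
C4: sp ✓
C5: sp2
C6: sp2
C7: sp3
C8: sp3
C9: sp3
C10: sp3
C11: sp2
C12: sp ✓
C13: sp2
3 carbons are sp.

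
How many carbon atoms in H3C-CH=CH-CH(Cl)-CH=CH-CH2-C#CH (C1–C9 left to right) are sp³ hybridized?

C1: sp3 ✓
C2: sp2
C3: sp2
C4: sp3 ✓
C5: sp2
C6: sp2
C7: sp3 ✓
C8: sp
C9: sp
C1, C4, C7 → 3 sp3 carbons.

3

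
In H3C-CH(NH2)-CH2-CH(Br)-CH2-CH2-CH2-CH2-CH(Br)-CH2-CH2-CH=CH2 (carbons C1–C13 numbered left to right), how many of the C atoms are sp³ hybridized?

C1: sp3 ✓
C2: sp3 ✓
C3: sp3 ✓
C4: sp3 ✓
C5: sp3 ✓
C6: sp3 ✓
C7: sp3 ✓
C8: sp3 ✓
C9: sp3 ✓
C10: sp3 ✓
C11: sp3 ✓
C12: sp2
C13: sp2
C1, C2, C3, C4, C5, C6, C7, C8, C9, C10, C11 → 11 sp3 carbons.

11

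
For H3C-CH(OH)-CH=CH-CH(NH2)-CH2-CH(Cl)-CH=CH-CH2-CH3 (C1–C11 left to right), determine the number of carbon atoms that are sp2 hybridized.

C1: sp3
C2: sp3
C3: sp2 ✓
C4: sp2 ✓
C5: sp3
C6: sp3
C7: sp3
C8: sp2 ✓
C9: sp2 ✓
C10: sp3
C11: sp3
C3, C4, C8, C9 → 4 sp2 carbons.

4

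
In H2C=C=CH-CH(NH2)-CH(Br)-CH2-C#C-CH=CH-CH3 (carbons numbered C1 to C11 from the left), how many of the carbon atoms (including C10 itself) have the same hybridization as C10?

4

C10 is sp2 (one π bond).
C1: sp2 ✓
C2: sp
C3: sp2 ✓
C4: sp3
C5: sp3
C6: sp3
C7: sp
C8: sp
C9: sp2 ✓
C10: sp2 ✓
C11: sp3
4 carbons are sp2.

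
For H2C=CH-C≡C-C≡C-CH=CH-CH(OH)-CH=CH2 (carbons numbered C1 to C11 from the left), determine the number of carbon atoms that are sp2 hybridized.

6

C1: sp2 ✓
C2: sp2 ✓
C3: sp
C4: sp
C5: sp
C6: sp
C7: sp2 ✓
C8: sp2 ✓
C9: sp3
C10: sp2 ✓
C11: sp2 ✓
C1, C2, C7, C8, C10, C11 → 6 sp2 carbons.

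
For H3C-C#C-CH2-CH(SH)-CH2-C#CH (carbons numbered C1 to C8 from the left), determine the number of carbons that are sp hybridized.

C1: sp3
C2: sp ✓
C3: sp ✓
C4: sp3
C5: sp3
C6: sp3
C7: sp ✓
C8: sp ✓
C2, C3, C7, C8 → 4 sp carbons.

4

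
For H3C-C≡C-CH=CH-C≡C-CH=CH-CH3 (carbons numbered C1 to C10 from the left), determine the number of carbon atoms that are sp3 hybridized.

C1: sp3 ✓
C2: sp
C3: sp
C4: sp2
C5: sp2
C6: sp
C7: sp
C8: sp2
C9: sp2
C10: sp3 ✓
C1, C10 → 2 sp3 carbons.

2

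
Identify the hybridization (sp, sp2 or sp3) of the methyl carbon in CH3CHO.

sp³

The methyl carbon has 4 σ bonds: steric number 4 → sp3.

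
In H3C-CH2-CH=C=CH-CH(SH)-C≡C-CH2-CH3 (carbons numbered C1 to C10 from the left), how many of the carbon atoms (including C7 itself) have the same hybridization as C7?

C7 is sp (two π bonds).
C1: sp3
C2: sp3
C3: sp2
C4: sp ✓
C5: sp2
C6: sp3
C7: sp ✓
C8: sp ✓
C9: sp3
C10: sp3
3 carbons are sp.

3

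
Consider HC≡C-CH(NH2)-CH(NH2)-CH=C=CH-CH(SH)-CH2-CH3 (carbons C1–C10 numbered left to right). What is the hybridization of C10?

C10 (4 σ bonds) has steric number 4: sp3.

sp3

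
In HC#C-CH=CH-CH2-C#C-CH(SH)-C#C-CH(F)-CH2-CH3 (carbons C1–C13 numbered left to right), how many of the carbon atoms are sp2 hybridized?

2

C1: sp
C2: sp
C3: sp2 ✓
C4: sp2 ✓
C5: sp3
C6: sp
C7: sp
C8: sp3
C9: sp
C10: sp
C11: sp3
C12: sp3
C13: sp3
C3, C4 → 2 sp2 carbons.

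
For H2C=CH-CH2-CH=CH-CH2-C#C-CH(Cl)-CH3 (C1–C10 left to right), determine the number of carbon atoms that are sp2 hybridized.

C1: sp2 ✓
C2: sp2 ✓
C3: sp3
C4: sp2 ✓
C5: sp2 ✓
C6: sp3
C7: sp
C8: sp
C9: sp3
C10: sp3
C1, C2, C4, C5 → 4 sp2 carbons.

4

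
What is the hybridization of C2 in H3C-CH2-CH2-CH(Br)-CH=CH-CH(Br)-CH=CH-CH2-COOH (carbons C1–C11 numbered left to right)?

sp3

C2 — 4 σ bonds. Steric number 4, so sp3.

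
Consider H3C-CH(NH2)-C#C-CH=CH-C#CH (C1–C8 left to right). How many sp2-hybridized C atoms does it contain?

2

C1: sp3
C2: sp3
C3: sp
C4: sp
C5: sp2 ✓
C6: sp2 ✓
C7: sp
C8: sp
C5, C6 → 2 sp2 carbons.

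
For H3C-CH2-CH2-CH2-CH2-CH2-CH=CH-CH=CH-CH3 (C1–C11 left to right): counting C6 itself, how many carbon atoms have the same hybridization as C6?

7

C6 is sp3 (only σ bonds).
C1: sp3 ✓
C2: sp3 ✓
C3: sp3 ✓
C4: sp3 ✓
C5: sp3 ✓
C6: sp3 ✓
C7: sp2
C8: sp2
C9: sp2
C10: sp2
C11: sp3 ✓
7 carbons are sp3.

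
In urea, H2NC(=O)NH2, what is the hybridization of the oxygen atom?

sp²

The oxygen atom has 1 σ bond and 2 lone pairs, plus one π bond: steric number 3 → sp2.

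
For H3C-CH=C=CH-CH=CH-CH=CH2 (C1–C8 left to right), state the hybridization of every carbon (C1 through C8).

C1 sp3, C2 sp2, C3 sp, C4 sp2, C5 sp2, C6 sp2, C7 sp2, C8 sp2

C1 is sp3: 4 σ bonds, 4 electron-density regions.
C2 is sp2: 3 σ bonds, plus one π bond, 3 electron-density regions.
C3 (2 σ bonds, plus two π bonds) has steric number 2: sp.
C4 carries 3 σ bonds, plus one π bond, giving a steric number of 3, so it is sp2.
C5 carries 3 σ bonds, plus one π bond, giving a steric number of 3, so it is sp2.
C6 (3 σ bonds, plus one π bond) has steric number 3: sp2.
C7 (3 σ bonds, plus one π bond) has steric number 3: sp2.
C8: 3 σ bonds, plus one π bond; 3 regions of electron density → sp2.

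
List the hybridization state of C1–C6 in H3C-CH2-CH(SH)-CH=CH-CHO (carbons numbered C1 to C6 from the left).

C1 — 4 σ bonds. Steric number 4, so sp3.
C2: 4 σ bonds; 4 regions of electron density → sp3.
C3: 4 σ bonds — 4 electron domains, sp3.
C4 has 3 σ bonds, plus one π bond: steric number 3 → sp2.
C5 (3 σ bonds, plus one π bond) has steric number 3: sp2.
C6 is sp2: 3 σ bonds, plus one π bond, 3 electron-density regions.

C1 sp3, C2 sp3, C3 sp3, C4 sp2, C5 sp2, C6 sp2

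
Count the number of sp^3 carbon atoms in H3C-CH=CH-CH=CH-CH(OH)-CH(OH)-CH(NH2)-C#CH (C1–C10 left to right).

C1: sp3 ✓
C2: sp2
C3: sp2
C4: sp2
C5: sp2
C6: sp3 ✓
C7: sp3 ✓
C8: sp3 ✓
C9: sp
C10: sp
C1, C6, C7, C8 → 4 sp3 carbons.

4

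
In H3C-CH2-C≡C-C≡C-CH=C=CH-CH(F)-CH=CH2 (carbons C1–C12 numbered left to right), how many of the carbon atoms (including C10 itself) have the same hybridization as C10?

C10 is sp3 (only σ bonds).
C1: sp3 ✓
C2: sp3 ✓
C3: sp
C4: sp
C5: sp
C6: sp
C7: sp2
C8: sp
C9: sp2
C10: sp3 ✓
C11: sp2
C12: sp2
3 carbons are sp3.

3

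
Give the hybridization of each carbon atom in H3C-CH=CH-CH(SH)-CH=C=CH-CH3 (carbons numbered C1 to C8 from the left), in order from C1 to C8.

C1 (4 σ bonds) has steric number 4: sp3.
C2 carries 3 σ bonds, plus one π bond, giving a steric number of 3, so it is sp2.
C3: 3 σ bonds, plus one π bond — 3 electron domains, sp2.
C4 is sp3: 4 σ bonds, 4 electron-density regions.
C5 carries 3 σ bonds, plus one π bond, giving a steric number of 3, so it is sp2.
C6: 2 σ bonds, plus two π bonds — 2 electron domains, sp.
C7 (3 σ bonds, plus one π bond) has steric number 3: sp2.
C8 is sp3: 4 σ bonds, 4 electron-density regions.

C1 sp3, C2 sp2, C3 sp2, C4 sp3, C5 sp2, C6 sp, C7 sp2, C8 sp3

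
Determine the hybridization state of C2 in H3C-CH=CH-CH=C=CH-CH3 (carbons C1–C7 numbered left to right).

sp2

C2 (3 σ bonds, plus one π bond) has steric number 3: sp2.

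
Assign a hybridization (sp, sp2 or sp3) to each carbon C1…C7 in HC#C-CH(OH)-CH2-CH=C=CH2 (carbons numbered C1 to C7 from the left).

C1: 2 σ bonds, plus two π bonds; 2 regions of electron density → sp.
C2 carries 2 σ bonds, plus two π bonds, giving a steric number of 2, so it is sp.
C3 — 4 σ bonds. Steric number 4, so sp3.
C4 — 4 σ bonds. Steric number 4, so sp3.
C5 (3 σ bonds, plus one π bond) has steric number 3: sp2.
C6: 2 σ bonds, plus two π bonds; 2 regions of electron density → sp.
C7 carries 3 σ bonds, plus one π bond, giving a steric number of 3, so it is sp2.

C1 sp, C2 sp, C3 sp3, C4 sp3, C5 sp2, C6 sp, C7 sp2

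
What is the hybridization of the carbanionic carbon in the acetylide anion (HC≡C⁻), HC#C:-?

sp

One σ bond + one lone pair = steric number 2 → sp.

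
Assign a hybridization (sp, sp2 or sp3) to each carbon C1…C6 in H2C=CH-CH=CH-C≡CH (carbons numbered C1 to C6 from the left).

C1 sp2, C2 sp2, C3 sp2, C4 sp2, C5 sp, C6 sp

C1: 3 σ bonds, plus one π bond — 3 electron domains, sp2.
C2 (3 σ bonds, plus one π bond) has steric number 3: sp2.
C3 has 3 σ bonds, plus one π bond: steric number 3 → sp2.
C4 (3 σ bonds, plus one π bond) has steric number 3: sp2.
C5 has 2 σ bonds, plus two π bonds: steric number 2 → sp.
C6 has 2 σ bonds, plus two π bonds: steric number 2 → sp.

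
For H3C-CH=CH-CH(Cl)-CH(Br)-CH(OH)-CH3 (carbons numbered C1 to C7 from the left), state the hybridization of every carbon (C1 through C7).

C1 sp3, C2 sp2, C3 sp2, C4 sp3, C5 sp3, C6 sp3, C7 sp3

C1 — 4 σ bonds. Steric number 4, so sp3.
C2 is sp2: 3 σ bonds, plus one π bond, 3 electron-density regions.
C3 (3 σ bonds, plus one π bond) has steric number 3: sp2.
C4 carries 4 σ bonds, giving a steric number of 4, so it is sp3.
C5: 4 σ bonds — 4 electron domains, sp3.
C6: 4 σ bonds; 4 regions of electron density → sp3.
C7 — 4 σ bonds. Steric number 4, so sp3.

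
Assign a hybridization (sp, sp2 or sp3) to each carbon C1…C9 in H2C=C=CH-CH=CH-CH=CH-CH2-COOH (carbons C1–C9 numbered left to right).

C1 sp2, C2 sp, C3 sp2, C4 sp2, C5 sp2, C6 sp2, C7 sp2, C8 sp3, C9 sp2

C1 — 3 σ bonds, plus one π bond. Steric number 3, so sp2.
C2: 2 σ bonds, plus two π bonds — 2 electron domains, sp.
C3: 3 σ bonds, plus one π bond; 3 regions of electron density → sp2.
C4 (3 σ bonds, plus one π bond) has steric number 3: sp2.
C5 is sp2: 3 σ bonds, plus one π bond, 3 electron-density regions.
C6 has 3 σ bonds, plus one π bond: steric number 3 → sp2.
C7: 3 σ bonds, plus one π bond; 3 regions of electron density → sp2.
C8: 4 σ bonds — 4 electron domains, sp3.
C9 has 3 σ bonds, plus one π bond: steric number 3 → sp2.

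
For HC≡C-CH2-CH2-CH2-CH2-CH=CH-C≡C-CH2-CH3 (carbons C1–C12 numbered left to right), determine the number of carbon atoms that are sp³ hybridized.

C1: sp
C2: sp
C3: sp3 ✓
C4: sp3 ✓
C5: sp3 ✓
C6: sp3 ✓
C7: sp2
C8: sp2
C9: sp
C10: sp
C11: sp3 ✓
C12: sp3 ✓
C3, C4, C5, C6, C11, C12 → 6 sp3 carbons.

6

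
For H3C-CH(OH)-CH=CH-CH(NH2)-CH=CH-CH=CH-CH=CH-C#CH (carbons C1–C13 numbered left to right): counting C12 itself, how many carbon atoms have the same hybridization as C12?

C12 is sp (two π bonds).
C1: sp3
C2: sp3
C3: sp2
C4: sp2
C5: sp3
C6: sp2
C7: sp2
C8: sp2
C9: sp2
C10: sp2
C11: sp2
C12: sp ✓
C13: sp ✓
2 carbons are sp.

2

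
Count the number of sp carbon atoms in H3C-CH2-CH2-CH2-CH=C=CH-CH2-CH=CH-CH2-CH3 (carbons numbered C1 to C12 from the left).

1

C1: sp3
C2: sp3
C3: sp3
C4: sp3
C5: sp2
C6: sp ✓
C7: sp2
C8: sp3
C9: sp2
C10: sp2
C11: sp3
C12: sp3
C6 → 1 sp carbon.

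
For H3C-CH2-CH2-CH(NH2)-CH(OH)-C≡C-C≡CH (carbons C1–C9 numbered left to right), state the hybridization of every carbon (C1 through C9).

C1 is sp3: 4 σ bonds, 4 electron-density regions.
C2 — 4 σ bonds. Steric number 4, so sp3.
C3 (4 σ bonds) has steric number 4: sp3.
C4 — 4 σ bonds. Steric number 4, so sp3.
C5 — 4 σ bonds. Steric number 4, so sp3.
C6 carries 2 σ bonds, plus two π bonds, giving a steric number of 2, so it is sp.
C7 is sp: 2 σ bonds, plus two π bonds, 2 electron-density regions.
C8: 2 σ bonds, plus two π bonds — 2 electron domains, sp.
C9 has 2 σ bonds, plus two π bonds: steric number 2 → sp.

C1 sp3, C2 sp3, C3 sp3, C4 sp3, C5 sp3, C6 sp, C7 sp, C8 sp, C9 sp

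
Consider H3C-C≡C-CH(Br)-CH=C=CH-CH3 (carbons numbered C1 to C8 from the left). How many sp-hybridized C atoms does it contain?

C1: sp3
C2: sp ✓
C3: sp ✓
C4: sp3
C5: sp2
C6: sp ✓
C7: sp2
C8: sp3
C2, C3, C6 → 3 sp carbons.

3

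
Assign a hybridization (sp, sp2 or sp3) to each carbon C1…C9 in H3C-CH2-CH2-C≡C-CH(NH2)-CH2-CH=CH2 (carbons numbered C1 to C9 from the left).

C1 is sp3: 4 σ bonds, 4 electron-density regions.
C2: 4 σ bonds; 4 regions of electron density → sp3.
C3: 4 σ bonds; 4 regions of electron density → sp3.
C4: 2 σ bonds, plus two π bonds — 2 electron domains, sp.
C5: 2 σ bonds, plus two π bonds; 2 regions of electron density → sp.
C6 — 4 σ bonds. Steric number 4, so sp3.
C7 carries 4 σ bonds, giving a steric number of 4, so it is sp3.
C8: 3 σ bonds, plus one π bond — 3 electron domains, sp2.
C9 — 3 σ bonds, plus one π bond. Steric number 3, so sp2.

C1 sp3, C2 sp3, C3 sp3, C4 sp, C5 sp, C6 sp3, C7 sp3, C8 sp2, C9 sp2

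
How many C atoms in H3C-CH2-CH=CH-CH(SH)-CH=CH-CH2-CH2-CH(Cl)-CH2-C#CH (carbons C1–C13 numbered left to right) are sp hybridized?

2

C1: sp3
C2: sp3
C3: sp2
C4: sp2
C5: sp3
C6: sp2
C7: sp2
C8: sp3
C9: sp3
C10: sp3
C11: sp3
C12: sp ✓
C13: sp ✓
C12, C13 → 2 sp carbons.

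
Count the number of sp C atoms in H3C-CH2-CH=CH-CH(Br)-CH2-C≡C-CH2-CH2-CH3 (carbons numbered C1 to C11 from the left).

C1: sp3
C2: sp3
C3: sp2
C4: sp2
C5: sp3
C6: sp3
C7: sp ✓
C8: sp ✓
C9: sp3
C10: sp3
C11: sp3
C7, C8 → 2 sp carbons.

2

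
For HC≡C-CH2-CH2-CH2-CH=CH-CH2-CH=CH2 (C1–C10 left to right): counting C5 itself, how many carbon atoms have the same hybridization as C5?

4

C5 is sp3 (only σ bonds).
C1: sp
C2: sp
C3: sp3 ✓
C4: sp3 ✓
C5: sp3 ✓
C6: sp2
C7: sp2
C8: sp3 ✓
C9: sp2
C10: sp2
4 carbons are sp3.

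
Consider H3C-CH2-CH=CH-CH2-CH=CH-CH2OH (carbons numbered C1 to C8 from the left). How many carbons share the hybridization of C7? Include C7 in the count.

4

C7 is sp2 (one π bond).
C1: sp3
C2: sp3
C3: sp2 ✓
C4: sp2 ✓
C5: sp3
C6: sp2 ✓
C7: sp2 ✓
C8: sp3
4 carbons are sp2.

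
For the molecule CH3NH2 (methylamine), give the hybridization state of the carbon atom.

sp^3

The carbon atom: 4 σ bonds — 4 electron domains, sp3.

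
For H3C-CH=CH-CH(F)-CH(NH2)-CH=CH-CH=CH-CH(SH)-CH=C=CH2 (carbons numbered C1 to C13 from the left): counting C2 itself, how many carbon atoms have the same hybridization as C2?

C2 is sp2 (one π bond).
C1: sp3
C2: sp2 ✓
C3: sp2 ✓
C4: sp3
C5: sp3
C6: sp2 ✓
C7: sp2 ✓
C8: sp2 ✓
C9: sp2 ✓
C10: sp3
C11: sp2 ✓
C12: sp
C13: sp2 ✓
8 carbons are sp2.

8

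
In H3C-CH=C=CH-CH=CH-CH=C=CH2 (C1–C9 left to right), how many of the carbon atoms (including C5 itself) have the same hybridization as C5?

C5 is sp2 (one π bond).
C1: sp3
C2: sp2 ✓
C3: sp
C4: sp2 ✓
C5: sp2 ✓
C6: sp2 ✓
C7: sp2 ✓
C8: sp
C9: sp2 ✓
6 carbons are sp2.

6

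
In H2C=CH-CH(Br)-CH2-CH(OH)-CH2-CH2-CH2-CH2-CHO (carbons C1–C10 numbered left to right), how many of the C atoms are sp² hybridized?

3

C1: sp2 ✓
C2: sp2 ✓
C3: sp3
C4: sp3
C5: sp3
C6: sp3
C7: sp3
C8: sp3
C9: sp3
C10: sp2 ✓
C1, C2, C10 → 3 sp2 carbons.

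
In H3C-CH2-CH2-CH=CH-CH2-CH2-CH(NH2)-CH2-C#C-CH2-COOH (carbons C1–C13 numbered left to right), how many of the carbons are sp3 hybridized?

8

C1: sp3 ✓
C2: sp3 ✓
C3: sp3 ✓
C4: sp2
C5: sp2
C6: sp3 ✓
C7: sp3 ✓
C8: sp3 ✓
C9: sp3 ✓
C10: sp
C11: sp
C12: sp3 ✓
C13: sp2
C1, C2, C3, C6, C7, C8, C9, C12 → 8 sp3 carbons.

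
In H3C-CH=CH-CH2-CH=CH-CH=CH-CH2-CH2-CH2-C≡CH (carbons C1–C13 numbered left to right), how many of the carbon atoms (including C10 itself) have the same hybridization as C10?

5

C10 is sp3 (only σ bonds).
C1: sp3 ✓
C2: sp2
C3: sp2
C4: sp3 ✓
C5: sp2
C6: sp2
C7: sp2
C8: sp2
C9: sp3 ✓
C10: sp3 ✓
C11: sp3 ✓
C12: sp
C13: sp
5 carbons are sp3.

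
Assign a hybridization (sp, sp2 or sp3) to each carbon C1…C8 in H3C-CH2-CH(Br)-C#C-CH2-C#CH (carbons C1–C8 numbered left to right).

C1: 4 σ bonds; 4 regions of electron density → sp3.
C2 has 4 σ bonds: steric number 4 → sp3.
C3 (4 σ bonds) has steric number 4: sp3.
C4: 2 σ bonds, plus two π bonds; 2 regions of electron density → sp.
C5: 2 σ bonds, plus two π bonds; 2 regions of electron density → sp.
C6 carries 4 σ bonds, giving a steric number of 4, so it is sp3.
C7 is sp: 2 σ bonds, plus two π bonds, 2 electron-density regions.
C8 — 2 σ bonds, plus two π bonds. Steric number 2, so sp.

C1 sp3, C2 sp3, C3 sp3, C4 sp, C5 sp, C6 sp3, C7 sp, C8 sp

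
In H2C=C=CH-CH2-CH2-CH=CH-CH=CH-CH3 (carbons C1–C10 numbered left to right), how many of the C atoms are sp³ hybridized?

C1: sp2
C2: sp
C3: sp2
C4: sp3 ✓
C5: sp3 ✓
C6: sp2
C7: sp2
C8: sp2
C9: sp2
C10: sp3 ✓
C4, C5, C10 → 3 sp3 carbons.

3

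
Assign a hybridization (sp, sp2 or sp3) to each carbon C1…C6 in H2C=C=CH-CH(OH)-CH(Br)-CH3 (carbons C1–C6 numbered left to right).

C1 — 3 σ bonds, plus one π bond. Steric number 3, so sp2.
C2 (2 σ bonds, plus two π bonds) has steric number 2: sp.
C3: 3 σ bonds, plus one π bond — 3 electron domains, sp2.
C4 is sp3: 4 σ bonds, 4 electron-density regions.
C5: 4 σ bonds — 4 electron domains, sp3.
C6 has 4 σ bonds: steric number 4 → sp3.

C1 sp2, C2 sp, C3 sp2, C4 sp3, C5 sp3, C6 sp3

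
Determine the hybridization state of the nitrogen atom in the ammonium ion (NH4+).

Four σ bonds, no lone pair → sp3, tetrahedral.

sp3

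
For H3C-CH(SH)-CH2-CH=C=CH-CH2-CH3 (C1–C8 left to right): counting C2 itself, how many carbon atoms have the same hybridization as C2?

C2 is sp3 (only σ bonds).
C1: sp3 ✓
C2: sp3 ✓
C3: sp3 ✓
C4: sp2
C5: sp
C6: sp2
C7: sp3 ✓
C8: sp3 ✓
5 carbons are sp3.

5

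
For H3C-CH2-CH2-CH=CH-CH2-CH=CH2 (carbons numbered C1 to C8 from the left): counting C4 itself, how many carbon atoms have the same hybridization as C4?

C4 is sp2 (one π bond).
C1: sp3
C2: sp3
C3: sp3
C4: sp2 ✓
C5: sp2 ✓
C6: sp3
C7: sp2 ✓
C8: sp2 ✓
4 carbons are sp2.

4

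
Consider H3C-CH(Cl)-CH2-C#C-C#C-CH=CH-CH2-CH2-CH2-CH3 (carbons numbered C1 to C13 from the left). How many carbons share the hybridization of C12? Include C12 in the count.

7

C12 is sp3 (only σ bonds).
C1: sp3 ✓
C2: sp3 ✓
C3: sp3 ✓
C4: sp
C5: sp
C6: sp
C7: sp
C8: sp2
C9: sp2
C10: sp3 ✓
C11: sp3 ✓
C12: sp3 ✓
C13: sp3 ✓
7 carbons are sp3.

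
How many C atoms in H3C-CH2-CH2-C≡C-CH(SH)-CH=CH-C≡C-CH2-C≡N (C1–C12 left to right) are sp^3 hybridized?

5

C1: sp3 ✓
C2: sp3 ✓
C3: sp3 ✓
C4: sp
C5: sp
C6: sp3 ✓
C7: sp2
C8: sp2
C9: sp
C10: sp
C11: sp3 ✓
C12: sp
C1, C2, C3, C6, C11 → 5 sp3 carbons.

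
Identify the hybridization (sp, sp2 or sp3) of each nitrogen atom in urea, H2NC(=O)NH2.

Both N lone pairs are conjugated with the C=O; planar sp2.

sp²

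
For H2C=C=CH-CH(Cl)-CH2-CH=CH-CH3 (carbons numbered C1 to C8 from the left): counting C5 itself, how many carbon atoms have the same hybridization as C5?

C5 is sp3 (only σ bonds).
C1: sp2
C2: sp
C3: sp2
C4: sp3 ✓
C5: sp3 ✓
C6: sp2
C7: sp2
C8: sp3 ✓
3 carbons are sp3.

3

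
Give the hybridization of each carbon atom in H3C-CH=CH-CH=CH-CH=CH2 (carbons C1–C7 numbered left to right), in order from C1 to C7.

C1: 4 σ bonds — 4 electron domains, sp3.
C2 has 3 σ bonds, plus one π bond: steric number 3 → sp2.
C3 (3 σ bonds, plus one π bond) has steric number 3: sp2.
C4: 3 σ bonds, plus one π bond; 3 regions of electron density → sp2.
C5 — 3 σ bonds, plus one π bond. Steric number 3, so sp2.
C6 carries 3 σ bonds, plus one π bond, giving a steric number of 3, so it is sp2.
C7: 3 σ bonds, plus one π bond; 3 regions of electron density → sp2.

C1 sp3, C2 sp2, C3 sp2, C4 sp2, C5 sp2, C6 sp2, C7 sp2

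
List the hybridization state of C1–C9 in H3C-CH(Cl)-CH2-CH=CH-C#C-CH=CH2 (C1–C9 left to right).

C1 (4 σ bonds) has steric number 4: sp3.
C2 — 4 σ bonds. Steric number 4, so sp3.
C3 (4 σ bonds) has steric number 4: sp3.
C4: 3 σ bonds, plus one π bond — 3 electron domains, sp2.
C5 has 3 σ bonds, plus one π bond: steric number 3 → sp2.
C6 carries 2 σ bonds, plus two π bonds, giving a steric number of 2, so it is sp.
C7 (2 σ bonds, plus two π bonds) has steric number 2: sp.
C8 has 3 σ bonds, plus one π bond: steric number 3 → sp2.
C9 has 3 σ bonds, plus one π bond: steric number 3 → sp2.

C1 sp3, C2 sp3, C3 sp3, C4 sp2, C5 sp2, C6 sp, C7 sp, C8 sp2, C9 sp2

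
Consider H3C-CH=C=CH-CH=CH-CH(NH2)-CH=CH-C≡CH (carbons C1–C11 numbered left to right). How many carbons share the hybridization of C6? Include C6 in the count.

C6 is sp2 (one π bond).
C1: sp3
C2: sp2 ✓
C3: sp
C4: sp2 ✓
C5: sp2 ✓
C6: sp2 ✓
C7: sp3
C8: sp2 ✓
C9: sp2 ✓
C10: sp
C11: sp
6 carbons are sp2.

6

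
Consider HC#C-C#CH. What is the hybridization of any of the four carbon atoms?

sp

Every carbon is part of a C≡C triple bond: two σ regions → sp.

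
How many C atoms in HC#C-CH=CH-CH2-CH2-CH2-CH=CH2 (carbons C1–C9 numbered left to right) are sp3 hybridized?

C1: sp
C2: sp
C3: sp2
C4: sp2
C5: sp3 ✓
C6: sp3 ✓
C7: sp3 ✓
C8: sp2
C9: sp2
C5, C6, C7 → 3 sp3 carbons.

3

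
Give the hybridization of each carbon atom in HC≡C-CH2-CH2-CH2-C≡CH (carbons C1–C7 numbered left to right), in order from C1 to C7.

C1 sp, C2 sp, C3 sp3, C4 sp3, C5 sp3, C6 sp, C7 sp

C1 — 2 σ bonds, plus two π bonds. Steric number 2, so sp.
C2 carries 2 σ bonds, plus two π bonds, giving a steric number of 2, so it is sp.
C3: 4 σ bonds; 4 regions of electron density → sp3.
C4 carries 4 σ bonds, giving a steric number of 4, so it is sp3.
C5: 4 σ bonds — 4 electron domains, sp3.
C6 is sp: 2 σ bonds, plus two π bonds, 2 electron-density regions.
C7: 2 σ bonds, plus two π bonds — 2 electron domains, sp.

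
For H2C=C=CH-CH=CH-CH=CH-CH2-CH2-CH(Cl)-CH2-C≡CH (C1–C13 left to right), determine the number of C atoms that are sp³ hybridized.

C1: sp2
C2: sp
C3: sp2
C4: sp2
C5: sp2
C6: sp2
C7: sp2
C8: sp3 ✓
C9: sp3 ✓
C10: sp3 ✓
C11: sp3 ✓
C12: sp
C13: sp
C8, C9, C10, C11 → 4 sp3 carbons.

4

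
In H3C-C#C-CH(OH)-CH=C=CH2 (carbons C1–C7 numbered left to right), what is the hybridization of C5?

C5: 3 σ bonds, plus one π bond; 3 regions of electron density → sp2.

sp²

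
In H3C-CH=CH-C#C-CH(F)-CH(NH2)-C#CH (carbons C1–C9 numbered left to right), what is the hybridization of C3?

sp2

C3: 3 σ bonds, plus one π bond; 3 regions of electron density → sp2.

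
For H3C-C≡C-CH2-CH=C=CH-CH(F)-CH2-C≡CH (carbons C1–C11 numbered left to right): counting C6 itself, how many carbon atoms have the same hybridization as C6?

C6 is sp (two π bonds).
C1: sp3
C2: sp ✓
C3: sp ✓
C4: sp3
C5: sp2
C6: sp ✓
C7: sp2
C8: sp3
C9: sp3
C10: sp ✓
C11: sp ✓
5 carbons are sp.

5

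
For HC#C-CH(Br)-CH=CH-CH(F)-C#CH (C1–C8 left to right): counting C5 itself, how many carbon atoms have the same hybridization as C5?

C5 is sp2 (one π bond).
C1: sp
C2: sp
C3: sp3
C4: sp2 ✓
C5: sp2 ✓
C6: sp3
C7: sp
C8: sp
2 carbons are sp2.

2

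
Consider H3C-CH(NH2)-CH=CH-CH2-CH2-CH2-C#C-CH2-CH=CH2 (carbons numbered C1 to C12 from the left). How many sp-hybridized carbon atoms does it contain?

C1: sp3
C2: sp3
C3: sp2
C4: sp2
C5: sp3
C6: sp3
C7: sp3
C8: sp ✓
C9: sp ✓
C10: sp3
C11: sp2
C12: sp2
C8, C9 → 2 sp carbons.

2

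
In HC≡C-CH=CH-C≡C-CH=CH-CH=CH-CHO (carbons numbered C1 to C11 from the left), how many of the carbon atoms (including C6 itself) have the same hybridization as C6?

4

C6 is sp (two π bonds).
C1: sp ✓
C2: sp ✓
C3: sp2
C4: sp2
C5: sp ✓
C6: sp ✓
C7: sp2
C8: sp2
C9: sp2
C10: sp2
C11: sp2
4 carbons are sp.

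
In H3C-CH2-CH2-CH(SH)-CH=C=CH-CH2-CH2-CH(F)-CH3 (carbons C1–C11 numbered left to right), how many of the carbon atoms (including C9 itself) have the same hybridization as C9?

8

C9 is sp3 (only σ bonds).
C1: sp3 ✓
C2: sp3 ✓
C3: sp3 ✓
C4: sp3 ✓
C5: sp2
C6: sp
C7: sp2
C8: sp3 ✓
C9: sp3 ✓
C10: sp3 ✓
C11: sp3 ✓
8 carbons are sp3.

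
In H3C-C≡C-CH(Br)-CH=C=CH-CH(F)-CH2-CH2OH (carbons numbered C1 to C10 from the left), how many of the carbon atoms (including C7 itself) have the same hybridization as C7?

C7 is sp2 (one π bond).
C1: sp3
C2: sp
C3: sp
C4: sp3
C5: sp2 ✓
C6: sp
C7: sp2 ✓
C8: sp3
C9: sp3
C10: sp3
2 carbons are sp2.

2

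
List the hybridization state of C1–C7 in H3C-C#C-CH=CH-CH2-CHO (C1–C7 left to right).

C1 sp3, C2 sp, C3 sp, C4 sp2, C5 sp2, C6 sp3, C7 sp2

C1 has 4 σ bonds: steric number 4 → sp3.
C2 carries 2 σ bonds, plus two π bonds, giving a steric number of 2, so it is sp.
C3: 2 σ bonds, plus two π bonds — 2 electron domains, sp.
C4 carries 3 σ bonds, plus one π bond, giving a steric number of 3, so it is sp2.
C5: 3 σ bonds, plus one π bond — 3 electron domains, sp2.
C6: 4 σ bonds — 4 electron domains, sp3.
C7 — 3 σ bonds, plus one π bond. Steric number 3, so sp2.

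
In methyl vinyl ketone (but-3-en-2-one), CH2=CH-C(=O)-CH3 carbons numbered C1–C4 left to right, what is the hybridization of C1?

C1: 3 σ bonds, plus one π bond; 3 regions of electron density → sp2.

sp^2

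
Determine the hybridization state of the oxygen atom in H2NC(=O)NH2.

sp2

The oxygen atom has 1 σ bond and 2 lone pairs, plus one π bond: steric number 3 → sp2.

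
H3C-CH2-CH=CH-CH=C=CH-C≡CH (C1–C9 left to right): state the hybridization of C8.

sp

C8 has 2 σ bonds, plus two π bonds: steric number 2 → sp.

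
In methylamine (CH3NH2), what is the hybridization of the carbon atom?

sp3

The carbon atom — 4 σ bonds. Steric number 4, so sp3.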